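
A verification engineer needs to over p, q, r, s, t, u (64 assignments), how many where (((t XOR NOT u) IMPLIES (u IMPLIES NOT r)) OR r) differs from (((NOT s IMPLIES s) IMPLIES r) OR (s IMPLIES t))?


F1 = (((t XOR NOT u) IMPLIES (u IMPLIES NOT r)) OR r)
F2 = (((NOT s IMPLIES s) IMPLIES r) OR (s IMPLIES t))
Evaluate both on each of 64 rows (bits = p,q,r,s,t,u):
  row 0 [000000]: F1=1 F2=1 -> 0
  row 1 [000001]: F1=1 F2=1 -> 0
  row 2 [000010]: F1=1 F2=1 -> 0
  row 3 [000011]: F1=1 F2=1 -> 0
  row 4 [000100]: F1=1 F2=0 (differ) -> 1
  (every remaining row is evaluated the same way; all 64 results are listed next)
Full result column, 8 rows per line (p,q,r fixed per line; s,t,u runs 000..111 left to right):
  rows 0-7 [p,q,r=000]: 00001100  (ones: 2)
  rows 8-15 [p,q,r=001]: 00000000  (ones: 0)
  rows 16-23 [p,q,r=010]: 00001100  (ones: 2)
  rows 24-31 [p,q,r=011]: 00000000  (ones: 0)
  rows 32-39 [p,q,r=100]: 00001100  (ones: 2)
  rows 40-47 [p,q,r=101]: 00000000  (ones: 0)
  rows 48-55 [p,q,r=110]: 00001100  (ones: 2)
  rows 56-63 [p,q,r=111]: 00000000  (ones: 0)
Disagreements = 2+0+2+0+2+0+2+0 = 8

8


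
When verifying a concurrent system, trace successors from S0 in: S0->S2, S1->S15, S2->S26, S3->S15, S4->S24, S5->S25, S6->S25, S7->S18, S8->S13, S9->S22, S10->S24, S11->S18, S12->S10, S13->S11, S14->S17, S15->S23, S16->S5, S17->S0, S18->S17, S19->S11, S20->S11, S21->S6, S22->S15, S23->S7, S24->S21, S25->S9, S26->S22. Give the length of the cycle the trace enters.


Trace from S0 until a state repeats:
  S0 -> S2 -> S26 -> S22 -> S15 -> S23 -> S7 -> S18 -> S17 -> S0
S0 first seen at step 0, revisited at step 9.
Cycle length = 9 - 0 = 9

9


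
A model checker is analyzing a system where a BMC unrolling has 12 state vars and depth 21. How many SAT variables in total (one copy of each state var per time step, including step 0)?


BMC unrolls to depth k, creating one copy of each state var for steps 0..k.
Step count = 21 + 1 = 22 (steps 0 through 21)
Vars per step = 12
Total = 12 * 22 = 264

264


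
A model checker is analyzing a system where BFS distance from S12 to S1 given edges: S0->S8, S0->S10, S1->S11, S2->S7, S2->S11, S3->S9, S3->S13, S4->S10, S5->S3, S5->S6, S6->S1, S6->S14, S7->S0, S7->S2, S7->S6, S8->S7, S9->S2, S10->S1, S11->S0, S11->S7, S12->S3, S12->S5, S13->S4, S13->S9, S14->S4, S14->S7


BFS layer-by-layer from S12:
  dist 0: {S12}
  dist 1: {S3, S5}
  dist 2: {S6, S9, S13}
  dist 3: {S1, S2, S4, S14}
  -> S1 reached at distance 3
Shortest path length = 3

3


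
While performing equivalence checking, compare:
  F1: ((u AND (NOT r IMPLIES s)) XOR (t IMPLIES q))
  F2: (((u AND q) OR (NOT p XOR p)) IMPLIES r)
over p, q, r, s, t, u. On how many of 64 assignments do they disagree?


F1 = ((u AND (NOT r IMPLIES s)) XOR (t IMPLIES q))
F2 = (((u AND q) OR (NOT p XOR p)) IMPLIES r)
Evaluate both on each of 64 rows (bits = p,q,r,s,t,u):
  row 0 [000000]: F1=1 F2=0 (differ) -> 1
  row 1 [000001]: F1=1 F2=0 (differ) -> 1
  row 2 [000010]: F1=0 F2=0 -> 0
  row 3 [000011]: F1=0 F2=0 -> 0
  row 4 [000100]: F1=1 F2=0 (differ) -> 1
  (every remaining row is evaluated the same way; all 64 results are listed next)
Full result column, 8 rows per line (p,q,r fixed per line; s,t,u runs 000..111 left to right):
  rows 0-7 [p,q,r=000]: 11001001  (ones: 4)
  rows 8-15 [p,q,r=001]: 01100110  (ones: 4)
  rows 16-23 [p,q,r=010]: 11111010  (ones: 6)
  rows 24-31 [p,q,r=011]: 01010101  (ones: 4)
  rows 32-39 [p,q,r=100]: 11001001  (ones: 4)
  rows 40-47 [p,q,r=101]: 01100110  (ones: 4)
  rows 48-55 [p,q,r=110]: 11111010  (ones: 6)
  rows 56-63 [p,q,r=111]: 01010101  (ones: 4)
Disagreements = 4+4+6+4+4+4+6+4 = 36

36


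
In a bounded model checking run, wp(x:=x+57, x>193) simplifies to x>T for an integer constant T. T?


Formula: wp(x:=E, P) = P[E/x] (substitute E for x in postcondition)
Step 1: Postcondition: x>193
Step 2: Substitute x+57 for x: x+57>193
Step 3: Solve for x: x > 193-57 = 136

136


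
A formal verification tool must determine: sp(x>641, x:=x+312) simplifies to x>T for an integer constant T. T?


Formula: sp(P, x:=E) = exists old_x. (x = E[old_x/x]) AND P[old_x/x] (old_x is the value of x before the assignment; eliminate old_x by solving x = E[old_x/x] for old_x)
Step 1: Precondition P: x>641, i.e. old_x > 641
Step 2: Assignment gives x = old_x + 312, so old_x = x - 312
Step 3: Substitute into P: x - 312 > 641
Step 4: Simplify: x > 641+312 = 953

953


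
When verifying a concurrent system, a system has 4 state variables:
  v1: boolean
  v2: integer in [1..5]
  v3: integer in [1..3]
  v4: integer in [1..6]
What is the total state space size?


State space = product of domain sizes of all variables.
Domain sizes:
  v1 (boolean): 2
  v2 (integer in [1..5]): 5
  v3 (integer in [1..3]): 3
  v4 (integer in [1..6]): 6
Product = 2 * 5 * 3 * 6 = 180

180


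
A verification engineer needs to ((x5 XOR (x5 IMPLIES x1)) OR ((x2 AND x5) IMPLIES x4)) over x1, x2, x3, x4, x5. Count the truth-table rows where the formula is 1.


Formula: ((x5 XOR (x5 IMPLIES x1)) OR ((x2 AND x5) IMPLIES x4)) over 5 vars (32 rows)
Evaluate each row (x1, x2, x3, x4, x5 as bits, MSB first):
  row 0 [00000]: ((0 XOR (0 IMPLIES 0)) OR ((0 AND 0) IMPLIES 0)) -> 1
  row 1 [00001]: ((1 XOR (1 IMPLIES 0)) OR ((0 AND 1) IMPLIES 0)) -> 1
  row 2 [00010]: ((0 XOR (0 IMPLIES 0)) OR ((0 AND 0) IMPLIES 1)) -> 1
  row 3 [00011]: ((1 XOR (1 IMPLIES 0)) OR ((0 AND 1) IMPLIES 1)) -> 1
  row 4 [00100]: ((0 XOR (0 IMPLIES 0)) OR ((0 AND 0) IMPLIES 0)) -> 1
  row 5 [00101]: ((1 XOR (1 IMPLIES 0)) OR ((0 AND 1) IMPLIES 0)) -> 1
  row 6 [00110]: ((0 XOR (0 IMPLIES 0)) OR ((0 AND 0) IMPLIES 1)) -> 1
  row 7 [00111]: ((1 XOR (1 IMPLIES 0)) OR ((0 AND 1) IMPLIES 1)) -> 1
  row 8 [01000]: ((0 XOR (0 IMPLIES 0)) OR ((1 AND 0) IMPLIES 0)) -> 1
  row 9 [01001]: ((1 XOR (1 IMPLIES 0)) OR ((1 AND 1) IMPLIES 0)) -> 1
  row 10 [01010]: ((0 XOR (0 IMPLIES 0)) OR ((1 AND 0) IMPLIES 1)) -> 1
  row 11 [01011]: ((1 XOR (1 IMPLIES 0)) OR ((1 AND 1) IMPLIES 1)) -> 1
  row 12 [01100]: ((0 XOR (0 IMPLIES 0)) OR ((1 AND 0) IMPLIES 0)) -> 1
  row 13 [01101]: ((1 XOR (1 IMPLIES 0)) OR ((1 AND 1) IMPLIES 0)) -> 1
  row 14 [01110]: ((0 XOR (0 IMPLIES 0)) OR ((1 AND 0) IMPLIES 1)) -> 1
  row 15 [01111]: ((1 XOR (1 IMPLIES 0)) OR ((1 AND 1) IMPLIES 1)) -> 1
  row 16 [10000]: ((0 XOR (0 IMPLIES 1)) OR ((0 AND 0) IMPLIES 0)) -> 1
  row 17 [10001]: ((1 XOR (1 IMPLIES 1)) OR ((0 AND 1) IMPLIES 0)) -> 1
  row 18 [10010]: ((0 XOR (0 IMPLIES 1)) OR ((0 AND 0) IMPLIES 1)) -> 1
  row 19 [10011]: ((1 XOR (1 IMPLIES 1)) OR ((0 AND 1) IMPLIES 1)) -> 1
  row 20 [10100]: ((0 XOR (0 IMPLIES 1)) OR ((0 AND 0) IMPLIES 0)) -> 1
  row 21 [10101]: ((1 XOR (1 IMPLIES 1)) OR ((0 AND 1) IMPLIES 0)) -> 1
  row 22 [10110]: ((0 XOR (0 IMPLIES 1)) OR ((0 AND 0) IMPLIES 1)) -> 1
  row 23 [10111]: ((1 XOR (1 IMPLIES 1)) OR ((0 AND 1) IMPLIES 1)) -> 1
  row 24 [11000]: ((0 XOR (0 IMPLIES 1)) OR ((1 AND 0) IMPLIES 0)) -> 1
  row 25 [11001]: ((1 XOR (1 IMPLIES 1)) OR ((1 AND 1) IMPLIES 0)) -> 0
  row 26 [11010]: ((0 XOR (0 IMPLIES 1)) OR ((1 AND 0) IMPLIES 1)) -> 1
  row 27 [11011]: ((1 XOR (1 IMPLIES 1)) OR ((1 AND 1) IMPLIES 1)) -> 1
  row 28 [11100]: ((0 XOR (0 IMPLIES 1)) OR ((1 AND 0) IMPLIES 0)) -> 1
  row 29 [11101]: ((1 XOR (1 IMPLIES 1)) OR ((1 AND 1) IMPLIES 0)) -> 0
  row 30 [11110]: ((0 XOR (0 IMPLIES 1)) OR ((1 AND 0) IMPLIES 1)) -> 1
  row 31 [11111]: ((1 XOR (1 IMPLIES 1)) OR ((1 AND 1) IMPLIES 1)) -> 1
Full result column, 8 rows per line (x1,x2 fixed per line; x3,x4,x5 runs 000..111 left to right):
  rows 0-7 [x1,x2=00]: 11111111  (ones: 8)
  rows 8-15 [x1,x2=01]: 11111111  (ones: 8)
  rows 16-23 [x1,x2=10]: 11111111  (ones: 8)
  rows 24-31 [x1,x2=11]: 10111011  (ones: 6)
Count of 1-rows = 8+8+8+6 = 30

30


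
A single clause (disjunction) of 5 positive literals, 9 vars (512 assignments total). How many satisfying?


Step 1: Total=2^9=512
Step 2: Unsat when all 5 false: 2^4=16
Step 3: Sat=512-16=496

496


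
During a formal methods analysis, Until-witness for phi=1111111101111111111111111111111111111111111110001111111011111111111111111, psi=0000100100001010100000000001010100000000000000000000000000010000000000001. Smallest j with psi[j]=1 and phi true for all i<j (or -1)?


(phi U psi) at 0: need smallest j with psi[j]=1 and phi[i]=1 for all i in [0,j).
Scan from step 0:
  step 0: phi=1, psi=0 -> continue
  step 1: phi=1, psi=0 -> continue
  step 2: phi=1, psi=0 -> continue
  step 3: phi=1, psi=0 -> continue
  step 4: psi=1 and phi held for [0,4) -> witness found
Witness step = 4

4


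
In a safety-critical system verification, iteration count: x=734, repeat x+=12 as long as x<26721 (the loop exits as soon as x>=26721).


Step 1: x goes from 734 toward 26721 by 12; the body runs while x<26721, so iterations = ceil((bound-start)/step)
Step 2: Distance=25987
Step 3: ceil(25987/12)=2166

2166


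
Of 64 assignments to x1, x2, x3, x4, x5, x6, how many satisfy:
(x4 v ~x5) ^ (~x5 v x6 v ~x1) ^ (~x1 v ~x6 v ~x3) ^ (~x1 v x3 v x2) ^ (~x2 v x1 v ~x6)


CNF with 5 clauses over 6 vars (64 assignments).
An assignment satisfies CNF iff every clause has >=1 true literal.
Check each row (bits = x1,x2,x3,x4,x5,x6; clause T/F shown):
  row 0 [000000]: clauses=TTTTT -> 1
  row 1 [000001]: clauses=TTTTT -> 1
  row 2 [000010]: clauses=FTTTT -> 0
  row 3 [000011]: clauses=FTTTT -> 0
  row 4 [000100]: clauses=TTTTT -> 1
  (every remaining row is evaluated the same way; all 64 results are listed next)
Full result column, 8 rows per line (x1,x2,x3 fixed per line; x4,x5,x6 runs 000..111 left to right):
  rows 0-7 [x1,x2,x3=000]: 11001111  (ones: 6)
  rows 8-15 [x1,x2,x3=001]: 11001111  (ones: 6)
  rows 16-23 [x1,x2,x3=010]: 10001010  (ones: 3)
  rows 24-31 [x1,x2,x3=011]: 10001010  (ones: 3)
  rows 32-39 [x1,x2,x3=100]: 00000000  (ones: 0)
  rows 40-47 [x1,x2,x3=101]: 10001000  (ones: 2)
  rows 48-55 [x1,x2,x3=110]: 11001101  (ones: 5)
  rows 56-63 [x1,x2,x3=111]: 10001000  (ones: 2)
Satisfying assignments = 6+6+3+3+0+2+5+2 = 27

27


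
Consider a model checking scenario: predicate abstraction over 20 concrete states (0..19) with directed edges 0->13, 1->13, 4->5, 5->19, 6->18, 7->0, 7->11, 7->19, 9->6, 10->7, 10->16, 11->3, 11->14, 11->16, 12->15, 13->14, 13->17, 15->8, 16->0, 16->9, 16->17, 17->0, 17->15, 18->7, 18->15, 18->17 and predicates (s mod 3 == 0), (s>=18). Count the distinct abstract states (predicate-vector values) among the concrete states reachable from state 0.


BFS from 0:
Concrete reachable: {0, 8, 13, 14, 15, 17}
Abstract via predicates (s mod 3 == 0), (s>=18):
  (0,0) <- {8, 13, 14, 17}
  (1,0) <- {0, 15}
Distinct abstract states = 2

2


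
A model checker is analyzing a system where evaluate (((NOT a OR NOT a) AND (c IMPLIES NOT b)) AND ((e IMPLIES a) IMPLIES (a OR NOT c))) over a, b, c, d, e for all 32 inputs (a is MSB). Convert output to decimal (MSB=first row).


Formula: (((NOT a OR NOT a) AND (c IMPLIES NOT b)) AND ((e IMPLIES a) IMPLIES (a OR NOT c))) over a, b, c, d, e (32 rows)
Evaluate each row (bits = a,b,c,d,e, MSB first):
  row 0 [00000]: (((NOT 0 OR NOT 0) AND (0 IMPLIES NOT 0)) AND ((0 IMPLIES 0) IMPLIES (0 OR NOT 0))) -> 1
  row 1 [00001]: (((NOT 0 OR NOT 0) AND (0 IMPLIES NOT 0)) AND ((1 IMPLIES 0) IMPLIES (0 OR NOT 0))) -> 1
  row 2 [00010]: (((NOT 0 OR NOT 0) AND (0 IMPLIES NOT 0)) AND ((0 IMPLIES 0) IMPLIES (0 OR NOT 0))) -> 1
  row 3 [00011]: (((NOT 0 OR NOT 0) AND (0 IMPLIES NOT 0)) AND ((1 IMPLIES 0) IMPLIES (0 OR NOT 0))) -> 1
  row 4 [00100]: (((NOT 0 OR NOT 0) AND (1 IMPLIES NOT 0)) AND ((0 IMPLIES 0) IMPLIES (0 OR NOT 1))) -> 0
  row 5 [00101]: (((NOT 0 OR NOT 0) AND (1 IMPLIES NOT 0)) AND ((1 IMPLIES 0) IMPLIES (0 OR NOT 1))) -> 1
  row 6 [00110]: (((NOT 0 OR NOT 0) AND (1 IMPLIES NOT 0)) AND ((0 IMPLIES 0) IMPLIES (0 OR NOT 1))) -> 0
  row 7 [00111]: (((NOT 0 OR NOT 0) AND (1 IMPLIES NOT 0)) AND ((1 IMPLIES 0) IMPLIES (0 OR NOT 1))) -> 1
  row 8 [01000]: (((NOT 0 OR NOT 0) AND (0 IMPLIES NOT 1)) AND ((0 IMPLIES 0) IMPLIES (0 OR NOT 0))) -> 1
  row 9 [01001]: (((NOT 0 OR NOT 0) AND (0 IMPLIES NOT 1)) AND ((1 IMPLIES 0) IMPLIES (0 OR NOT 0))) -> 1
  row 10 [01010]: (((NOT 0 OR NOT 0) AND (0 IMPLIES NOT 1)) AND ((0 IMPLIES 0) IMPLIES (0 OR NOT 0))) -> 1
  row 11 [01011]: (((NOT 0 OR NOT 0) AND (0 IMPLIES NOT 1)) AND ((1 IMPLIES 0) IMPLIES (0 OR NOT 0))) -> 1
  row 12 [01100]: (((NOT 0 OR NOT 0) AND (1 IMPLIES NOT 1)) AND ((0 IMPLIES 0) IMPLIES (0 OR NOT 1))) -> 0
  row 13 [01101]: (((NOT 0 OR NOT 0) AND (1 IMPLIES NOT 1)) AND ((1 IMPLIES 0) IMPLIES (0 OR NOT 1))) -> 0
  row 14 [01110]: (((NOT 0 OR NOT 0) AND (1 IMPLIES NOT 1)) AND ((0 IMPLIES 0) IMPLIES (0 OR NOT 1))) -> 0
  row 15 [01111]: (((NOT 0 OR NOT 0) AND (1 IMPLIES NOT 1)) AND ((1 IMPLIES 0) IMPLIES (0 OR NOT 1))) -> 0
  row 16 [10000]: (((NOT 1 OR NOT 1) AND (0 IMPLIES NOT 0)) AND ((0 IMPLIES 1) IMPLIES (1 OR NOT 0))) -> 0
  row 17 [10001]: (((NOT 1 OR NOT 1) AND (0 IMPLIES NOT 0)) AND ((1 IMPLIES 1) IMPLIES (1 OR NOT 0))) -> 0
  row 18 [10010]: (((NOT 1 OR NOT 1) AND (0 IMPLIES NOT 0)) AND ((0 IMPLIES 1) IMPLIES (1 OR NOT 0))) -> 0
  row 19 [10011]: (((NOT 1 OR NOT 1) AND (0 IMPLIES NOT 0)) AND ((1 IMPLIES 1) IMPLIES (1 OR NOT 0))) -> 0
  row 20 [10100]: (((NOT 1 OR NOT 1) AND (1 IMPLIES NOT 0)) AND ((0 IMPLIES 1) IMPLIES (1 OR NOT 1))) -> 0
  row 21 [10101]: (((NOT 1 OR NOT 1) AND (1 IMPLIES NOT 0)) AND ((1 IMPLIES 1) IMPLIES (1 OR NOT 1))) -> 0
  row 22 [10110]: (((NOT 1 OR NOT 1) AND (1 IMPLIES NOT 0)) AND ((0 IMPLIES 1) IMPLIES (1 OR NOT 1))) -> 0
  row 23 [10111]: (((NOT 1 OR NOT 1) AND (1 IMPLIES NOT 0)) AND ((1 IMPLIES 1) IMPLIES (1 OR NOT 1))) -> 0
  row 24 [11000]: (((NOT 1 OR NOT 1) AND (0 IMPLIES NOT 1)) AND ((0 IMPLIES 1) IMPLIES (1 OR NOT 0))) -> 0
  row 25 [11001]: (((NOT 1 OR NOT 1) AND (0 IMPLIES NOT 1)) AND ((1 IMPLIES 1) IMPLIES (1 OR NOT 0))) -> 0
  row 26 [11010]: (((NOT 1 OR NOT 1) AND (0 IMPLIES NOT 1)) AND ((0 IMPLIES 1) IMPLIES (1 OR NOT 0))) -> 0
  row 27 [11011]: (((NOT 1 OR NOT 1) AND (0 IMPLIES NOT 1)) AND ((1 IMPLIES 1) IMPLIES (1 OR NOT 0))) -> 0
  row 28 [11100]: (((NOT 1 OR NOT 1) AND (1 IMPLIES NOT 1)) AND ((0 IMPLIES 1) IMPLIES (1 OR NOT 1))) -> 0
  row 29 [11101]: (((NOT 1 OR NOT 1) AND (1 IMPLIES NOT 1)) AND ((1 IMPLIES 1) IMPLIES (1 OR NOT 1))) -> 0
  row 30 [11110]: (((NOT 1 OR NOT 1) AND (1 IMPLIES NOT 1)) AND ((0 IMPLIES 1) IMPLIES (1 OR NOT 1))) -> 0
  row 31 [11111]: (((NOT 1 OR NOT 1) AND (1 IMPLIES NOT 1)) AND ((1 IMPLIES 1) IMPLIES (1 OR NOT 1))) -> 0
Full result column, 4 rows per line (a,b,c fixed per line; d,e runs 00..11 left to right):
  rows 0-3 [a,b,c=000]: 1111  = hex F
  rows 4-7 [a,b,c=001]: 0101  = hex 5
  rows 8-11 [a,b,c=010]: 1111  = hex F
  rows 12-15 [a,b,c=011]: 0000  = hex 0
  rows 16-19 [a,b,c=100]: 0000  = hex 0
  rows 20-23 [a,b,c=101]: 0000  = hex 0
  rows 24-27 [a,b,c=110]: 0000  = hex 0
  rows 28-31 [a,b,c=111]: 0000  = hex 0
Output column (row 0 .. row 31) = 11110101111100000000000000000000
Output column grouped in 4s = 1111 0101 1111 0000 0000 0000 0000 0000 = 0xF5F00000
Convert to decimal digit by digit (value = value*16 + digit):
  F -> 15
  15*16 + 5 = 245
  245*16 + 15 (F) = 3935
  3935*16 + 0 = 62960
  62960*16 + 0 = 1007360
  1007360*16 + 0 = 16117760
  16117760*16 + 0 = 257884160
  257884160*16 + 0 = 4126146560
Decimal = 4126146560

4126146560


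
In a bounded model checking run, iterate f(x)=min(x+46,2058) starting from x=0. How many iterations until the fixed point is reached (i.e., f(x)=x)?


Step 1: x=0, cap=2058, increment=46
Step 2: x grows by 46 each step until capped at 2058; fixed point is x=2058
Step 3: iterations = ceil(2058/46) = 45

45


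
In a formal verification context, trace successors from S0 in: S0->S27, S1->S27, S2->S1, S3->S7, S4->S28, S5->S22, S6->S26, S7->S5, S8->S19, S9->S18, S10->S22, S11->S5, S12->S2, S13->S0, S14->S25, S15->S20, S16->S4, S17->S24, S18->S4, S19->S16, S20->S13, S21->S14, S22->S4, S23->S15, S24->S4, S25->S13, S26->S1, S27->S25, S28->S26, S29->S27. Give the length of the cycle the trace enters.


Trace from S0 until a state repeats:
  S0 -> S27 -> S25 -> S13 -> S0
S0 first seen at step 0, revisited at step 4.
Cycle length = 4 - 0 = 4

4


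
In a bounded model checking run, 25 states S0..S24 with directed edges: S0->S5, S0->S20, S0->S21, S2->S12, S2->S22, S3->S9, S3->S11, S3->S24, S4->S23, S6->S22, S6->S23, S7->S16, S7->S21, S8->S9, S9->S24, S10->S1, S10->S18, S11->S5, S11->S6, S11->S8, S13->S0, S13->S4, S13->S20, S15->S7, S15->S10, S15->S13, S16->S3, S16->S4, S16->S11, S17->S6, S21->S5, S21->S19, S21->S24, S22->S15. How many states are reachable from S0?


BFS from S0:
  layer 0: {S0}
  layer 1: {S5, S20, S21}
  layer 2: {S19, S24}
Reachable set: {S0, S5, S19, S20, S21, S24}
Count = 6

6


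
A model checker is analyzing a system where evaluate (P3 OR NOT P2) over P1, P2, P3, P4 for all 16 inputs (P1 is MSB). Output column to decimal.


Formula: (P3 OR NOT P2) over P1, P2, P3, P4 (16 rows)
Evaluate each row (bits = P1,P2,P3,P4, MSB first):
  row 0 [0000]: (0 OR NOT 0) -> 1
  row 1 [0001]: (0 OR NOT 0) -> 1
  row 2 [0010]: (1 OR NOT 0) -> 1
  row 3 [0011]: (1 OR NOT 0) -> 1
  row 4 [0100]: (0 OR NOT 1) -> 0
  row 5 [0101]: (0 OR NOT 1) -> 0
  row 6 [0110]: (1 OR NOT 1) -> 1
  row 7 [0111]: (1 OR NOT 1) -> 1
  row 8 [1000]: (0 OR NOT 0) -> 1
  row 9 [1001]: (0 OR NOT 0) -> 1
  row 10 [1010]: (1 OR NOT 0) -> 1
  row 11 [1011]: (1 OR NOT 0) -> 1
  row 12 [1100]: (0 OR NOT 1) -> 0
  row 13 [1101]: (0 OR NOT 1) -> 0
  row 14 [1110]: (1 OR NOT 1) -> 1
  row 15 [1111]: (1 OR NOT 1) -> 1
Full result column, 4 rows per line (P1,P2 fixed per line; P3,P4 runs 00..11 left to right):
  rows 0-3 [P1,P2=00]: 1111  = hex F
  rows 4-7 [P1,P2=01]: 0011  = hex 3
  rows 8-11 [P1,P2=10]: 1111  = hex F
  rows 12-15 [P1,P2=11]: 0011  = hex 3
Output column (row 0 .. row 15) = 1111001111110011
Output column grouped in 4s = 1111 0011 1111 0011 = 0xF3F3
Convert to decimal digit by digit (value = value*16 + digit):
  F -> 15
  15*16 + 3 = 243
  243*16 + 15 (F) = 3903
  3903*16 + 3 = 62451
Decimal = 62451

62451


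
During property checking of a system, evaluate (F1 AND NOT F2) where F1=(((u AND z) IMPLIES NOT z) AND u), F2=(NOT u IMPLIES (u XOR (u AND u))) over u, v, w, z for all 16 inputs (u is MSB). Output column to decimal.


F1 = (((u AND z) IMPLIES NOT z) AND u)
F2 = (NOT u IMPLIES (u XOR (u AND u)))
Counterexample to F1=>F2 is where F1=1 and F2=0.
Evaluate each row (bits = u,v,w,z, MSB first):
  row 0 [0000]: F1=0 F2=0 -> F1&~F2 -> 0
  row 1 [0001]: F1=0 F2=0 -> F1&~F2 -> 0
  row 2 [0010]: F1=0 F2=0 -> F1&~F2 -> 0
  row 3 [0011]: F1=0 F2=0 -> F1&~F2 -> 0
  row 4 [0100]: F1=0 F2=0 -> F1&~F2 -> 0
  row 5 [0101]: F1=0 F2=0 -> F1&~F2 -> 0
  row 6 [0110]: F1=0 F2=0 -> F1&~F2 -> 0
  row 7 [0111]: F1=0 F2=0 -> F1&~F2 -> 0
  row 8 [1000]: F1=1 F2=1 -> F1&~F2 -> 0
  row 9 [1001]: F1=0 F2=1 -> F1&~F2 -> 0
  row 10 [1010]: F1=1 F2=1 -> F1&~F2 -> 0
  row 11 [1011]: F1=0 F2=1 -> F1&~F2 -> 0
  row 12 [1100]: F1=1 F2=1 -> F1&~F2 -> 0
  row 13 [1101]: F1=0 F2=1 -> F1&~F2 -> 0
  row 14 [1110]: F1=1 F2=1 -> F1&~F2 -> 0
  row 15 [1111]: F1=0 F2=1 -> F1&~F2 -> 0
Full result column, 4 rows per line (u,v fixed per line; w,z runs 00..11 left to right):
  rows 0-3 [u,v=00]: 0000  = hex 0
  rows 4-7 [u,v=01]: 0000  = hex 0
  rows 8-11 [u,v=10]: 0000  = hex 0
  rows 12-15 [u,v=11]: 0000  = hex 0
Counterexample vector (row 0 .. row 15) = 0000000000000000
Output column grouped in 4s = 0000 0000 0000 0000 = 0x0000
Convert to decimal digit by digit (value = value*16 + digit):
  0 -> 0
  0*16 + 0 = 0
  0*16 + 0 = 0
  0*16 + 0 = 0
Decimal = 0

0


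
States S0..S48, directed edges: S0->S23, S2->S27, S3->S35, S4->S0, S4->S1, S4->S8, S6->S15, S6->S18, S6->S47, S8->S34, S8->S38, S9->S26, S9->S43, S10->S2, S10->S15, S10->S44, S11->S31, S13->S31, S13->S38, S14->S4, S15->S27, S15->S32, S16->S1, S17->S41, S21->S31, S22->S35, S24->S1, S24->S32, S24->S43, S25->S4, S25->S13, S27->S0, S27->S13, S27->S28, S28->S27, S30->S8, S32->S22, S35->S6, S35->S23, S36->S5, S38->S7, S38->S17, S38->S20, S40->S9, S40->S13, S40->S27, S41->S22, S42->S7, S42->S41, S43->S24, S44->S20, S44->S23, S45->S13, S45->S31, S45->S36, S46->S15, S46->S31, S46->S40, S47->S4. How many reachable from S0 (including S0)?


BFS from S0:
  layer 0: {S0}
  layer 1: {S23}
Reachable set: {S0, S23}
Count = 2

2


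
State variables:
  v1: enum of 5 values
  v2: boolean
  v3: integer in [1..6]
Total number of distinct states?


State space = product of domain sizes of all variables.
Domain sizes:
  v1 (enum of 5 values): 5
  v2 (boolean): 2
  v3 (integer in [1..6]): 6
Product = 5 * 2 * 6 = 60

60


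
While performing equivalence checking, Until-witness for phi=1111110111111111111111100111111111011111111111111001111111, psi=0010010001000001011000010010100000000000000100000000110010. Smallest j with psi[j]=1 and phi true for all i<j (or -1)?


(phi U psi) at 0: need smallest j with psi[j]=1 and phi[i]=1 for all i in [0,j).
Scan from step 0:
  step 0: phi=1, psi=0 -> continue
  step 1: phi=1, psi=0 -> continue
  step 2: psi=1 and phi held for [0,2) -> witness found
Witness step = 2

2


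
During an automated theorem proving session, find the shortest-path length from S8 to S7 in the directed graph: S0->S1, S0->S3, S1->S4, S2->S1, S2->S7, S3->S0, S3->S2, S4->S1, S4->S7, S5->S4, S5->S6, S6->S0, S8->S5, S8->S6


BFS layer-by-layer from S8:
  dist 0: {S8}
  dist 1: {S5, S6}
  dist 2: {S0, S4}
  dist 3: {S1, S3, S7}
  -> S7 reached at distance 3
Shortest path length = 3

3


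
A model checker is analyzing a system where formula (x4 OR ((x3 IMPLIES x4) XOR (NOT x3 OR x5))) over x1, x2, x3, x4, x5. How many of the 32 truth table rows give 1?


Formula: (x4 OR ((x3 IMPLIES x4) XOR (NOT x3 OR x5))) over 5 vars (32 rows)
Evaluate each row (x1, x2, x3, x4, x5 as bits, MSB first):
  row 0 [00000]: (0 OR ((0 IMPLIES 0) XOR (NOT 0 OR 0))) -> 0
  row 1 [00001]: (0 OR ((0 IMPLIES 0) XOR (NOT 0 OR 1))) -> 0
  row 2 [00010]: (1 OR ((0 IMPLIES 1) XOR (NOT 0 OR 0))) -> 1
  row 3 [00011]: (1 OR ((0 IMPLIES 1) XOR (NOT 0 OR 1))) -> 1
  row 4 [00100]: (0 OR ((1 IMPLIES 0) XOR (NOT 1 OR 0))) -> 0
  row 5 [00101]: (0 OR ((1 IMPLIES 0) XOR (NOT 1 OR 1))) -> 1
  row 6 [00110]: (1 OR ((1 IMPLIES 1) XOR (NOT 1 OR 0))) -> 1
  row 7 [00111]: (1 OR ((1 IMPLIES 1) XOR (NOT 1 OR 1))) -> 1
  row 8 [01000]: (0 OR ((0 IMPLIES 0) XOR (NOT 0 OR 0))) -> 0
  row 9 [01001]: (0 OR ((0 IMPLIES 0) XOR (NOT 0 OR 1))) -> 0
  row 10 [01010]: (1 OR ((0 IMPLIES 1) XOR (NOT 0 OR 0))) -> 1
  row 11 [01011]: (1 OR ((0 IMPLIES 1) XOR (NOT 0 OR 1))) -> 1
  row 12 [01100]: (0 OR ((1 IMPLIES 0) XOR (NOT 1 OR 0))) -> 0
  row 13 [01101]: (0 OR ((1 IMPLIES 0) XOR (NOT 1 OR 1))) -> 1
  row 14 [01110]: (1 OR ((1 IMPLIES 1) XOR (NOT 1 OR 0))) -> 1
  row 15 [01111]: (1 OR ((1 IMPLIES 1) XOR (NOT 1 OR 1))) -> 1
  row 16 [10000]: (0 OR ((0 IMPLIES 0) XOR (NOT 0 OR 0))) -> 0
  row 17 [10001]: (0 OR ((0 IMPLIES 0) XOR (NOT 0 OR 1))) -> 0
  row 18 [10010]: (1 OR ((0 IMPLIES 1) XOR (NOT 0 OR 0))) -> 1
  row 19 [10011]: (1 OR ((0 IMPLIES 1) XOR (NOT 0 OR 1))) -> 1
  row 20 [10100]: (0 OR ((1 IMPLIES 0) XOR (NOT 1 OR 0))) -> 0
  row 21 [10101]: (0 OR ((1 IMPLIES 0) XOR (NOT 1 OR 1))) -> 1
  row 22 [10110]: (1 OR ((1 IMPLIES 1) XOR (NOT 1 OR 0))) -> 1
  row 23 [10111]: (1 OR ((1 IMPLIES 1) XOR (NOT 1 OR 1))) -> 1
  row 24 [11000]: (0 OR ((0 IMPLIES 0) XOR (NOT 0 OR 0))) -> 0
  row 25 [11001]: (0 OR ((0 IMPLIES 0) XOR (NOT 0 OR 1))) -> 0
  row 26 [11010]: (1 OR ((0 IMPLIES 1) XOR (NOT 0 OR 0))) -> 1
  row 27 [11011]: (1 OR ((0 IMPLIES 1) XOR (NOT 0 OR 1))) -> 1
  row 28 [11100]: (0 OR ((1 IMPLIES 0) XOR (NOT 1 OR 0))) -> 0
  row 29 [11101]: (0 OR ((1 IMPLIES 0) XOR (NOT 1 OR 1))) -> 1
  row 30 [11110]: (1 OR ((1 IMPLIES 1) XOR (NOT 1 OR 0))) -> 1
  row 31 [11111]: (1 OR ((1 IMPLIES 1) XOR (NOT 1 OR 1))) -> 1
Full result column, 8 rows per line (x1,x2 fixed per line; x3,x4,x5 runs 000..111 left to right):
  rows 0-7 [x1,x2=00]: 00110111  (ones: 5)
  rows 8-15 [x1,x2=01]: 00110111  (ones: 5)
  rows 16-23 [x1,x2=10]: 00110111  (ones: 5)
  rows 24-31 [x1,x2=11]: 00110111  (ones: 5)
Count of 1-rows = 5+5+5+5 = 20

20


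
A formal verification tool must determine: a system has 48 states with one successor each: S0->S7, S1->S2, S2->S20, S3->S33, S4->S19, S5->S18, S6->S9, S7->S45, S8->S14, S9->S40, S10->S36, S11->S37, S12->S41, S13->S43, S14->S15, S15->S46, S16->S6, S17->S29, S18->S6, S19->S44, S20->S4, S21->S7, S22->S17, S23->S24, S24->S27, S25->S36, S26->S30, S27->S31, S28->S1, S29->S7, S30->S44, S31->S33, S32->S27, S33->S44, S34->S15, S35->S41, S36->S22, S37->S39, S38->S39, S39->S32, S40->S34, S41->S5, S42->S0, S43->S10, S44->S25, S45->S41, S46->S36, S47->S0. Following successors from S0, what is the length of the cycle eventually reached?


Trace from S0 until a state repeats:
  S0 -> S7 -> S45 -> S41 -> S5 -> S18 -> S6 -> S9 -> S40 -> S34 -> S15 -> S46 -> S36 -> S22 -> S17 -> S29 -> S7
S7 first seen at step 1, revisited at step 16.
Cycle length = 16 - 1 = 15

15


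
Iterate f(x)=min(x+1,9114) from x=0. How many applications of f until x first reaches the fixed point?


Step 1: x=0, cap=9114, increment=1
Step 2: x grows by 1 each step until capped at 9114; fixed point is x=9114
Step 3: iterations = ceil(9114/1) = 9114

9114


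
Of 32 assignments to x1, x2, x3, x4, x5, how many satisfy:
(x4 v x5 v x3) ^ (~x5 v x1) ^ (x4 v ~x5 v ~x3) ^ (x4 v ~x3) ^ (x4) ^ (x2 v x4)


CNF with 6 clauses over 5 vars (32 assignments).
An assignment satisfies CNF iff every clause has >=1 true literal.
Check each row (bits = x1,x2,x3,x4,x5; clause T/F shown):
  row 0 [00000]: clauses=FTTTFF -> 0
  row 1 [00001]: clauses=TFTTFF -> 0
  row 2 [00010]: clauses=TTTTTT -> 1
  row 3 [00011]: clauses=TFTTTT -> 0
  row 4 [00100]: clauses=TTTFFF -> 0
  row 5 [00101]: clauses=TFFFFF -> 0
  row 6 [00110]: clauses=TTTTTT -> 1
  row 7 [00111]: clauses=TFTTTT -> 0
  row 8 [01000]: clauses=FTTTFT -> 0
  row 9 [01001]: clauses=TFTTFT -> 0
  row 10 [01010]: clauses=TTTTTT -> 1
  row 11 [01011]: clauses=TFTTTT -> 0
  row 12 [01100]: clauses=TTTFFT -> 0
  row 13 [01101]: clauses=TFFFFT -> 0
  row 14 [01110]: clauses=TTTTTT -> 1
  row 15 [01111]: clauses=TFTTTT -> 0
  row 16 [10000]: clauses=FTTTFF -> 0
  row 17 [10001]: clauses=TTTTFF -> 0
  row 18 [10010]: clauses=TTTTTT -> 1
  row 19 [10011]: clauses=TTTTTT -> 1
  row 20 [10100]: clauses=TTTFFF -> 0
  row 21 [10101]: clauses=TTFFFF -> 0
  row 22 [10110]: clauses=TTTTTT -> 1
  row 23 [10111]: clauses=TTTTTT -> 1
  row 24 [11000]: clauses=FTTTFT -> 0
  row 25 [11001]: clauses=TTTTFT -> 0
  row 26 [11010]: clauses=TTTTTT -> 1
  row 27 [11011]: clauses=TTTTTT -> 1
  row 28 [11100]: clauses=TTTFFT -> 0
  row 29 [11101]: clauses=TTFFFT -> 0
  row 30 [11110]: clauses=TTTTTT -> 1
  row 31 [11111]: clauses=TTTTTT -> 1
Full result column, 8 rows per line (x1,x2 fixed per line; x3,x4,x5 runs 000..111 left to right):
  rows 0-7 [x1,x2=00]: 00100010  (ones: 2)
  rows 8-15 [x1,x2=01]: 00100010  (ones: 2)
  rows 16-23 [x1,x2=10]: 00110011  (ones: 4)
  rows 24-31 [x1,x2=11]: 00110011  (ones: 4)
Satisfying assignments = 2+2+4+4 = 12

12


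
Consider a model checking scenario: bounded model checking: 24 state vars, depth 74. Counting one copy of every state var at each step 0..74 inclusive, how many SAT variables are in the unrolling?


BMC unrolls to depth k, creating one copy of each state var for steps 0..k.
Step count = 74 + 1 = 75 (steps 0 through 74)
Vars per step = 24
Total = 24 * 75 = 1800

1800


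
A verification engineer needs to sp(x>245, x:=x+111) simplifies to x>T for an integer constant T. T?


Formula: sp(P, x:=E) = exists old_x. (x = E[old_x/x]) AND P[old_x/x] (old_x is the value of x before the assignment; eliminate old_x by solving x = E[old_x/x] for old_x)
Step 1: Precondition P: x>245, i.e. old_x > 245
Step 2: Assignment gives x = old_x + 111, so old_x = x - 111
Step 3: Substitute into P: x - 111 > 245
Step 4: Simplify: x > 245+111 = 356

356


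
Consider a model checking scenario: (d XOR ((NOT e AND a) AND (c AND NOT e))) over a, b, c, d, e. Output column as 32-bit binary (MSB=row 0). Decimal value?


Formula: (d XOR ((NOT e AND a) AND (c AND NOT e))) over a, b, c, d, e (32 rows)
Evaluate each row (bits = a,b,c,d,e, MSB first):
  row 0 [00000]: (0 XOR ((NOT 0 AND 0) AND (0 AND NOT 0))) -> 0
  row 1 [00001]: (0 XOR ((NOT 1 AND 0) AND (0 AND NOT 1))) -> 0
  row 2 [00010]: (1 XOR ((NOT 0 AND 0) AND (0 AND NOT 0))) -> 1
  row 3 [00011]: (1 XOR ((NOT 1 AND 0) AND (0 AND NOT 1))) -> 1
  row 4 [00100]: (0 XOR ((NOT 0 AND 0) AND (1 AND NOT 0))) -> 0
  row 5 [00101]: (0 XOR ((NOT 1 AND 0) AND (1 AND NOT 1))) -> 0
  row 6 [00110]: (1 XOR ((NOT 0 AND 0) AND (1 AND NOT 0))) -> 1
  row 7 [00111]: (1 XOR ((NOT 1 AND 0) AND (1 AND NOT 1))) -> 1
  row 8 [01000]: (0 XOR ((NOT 0 AND 0) AND (0 AND NOT 0))) -> 0
  row 9 [01001]: (0 XOR ((NOT 1 AND 0) AND (0 AND NOT 1))) -> 0
  row 10 [01010]: (1 XOR ((NOT 0 AND 0) AND (0 AND NOT 0))) -> 1
  row 11 [01011]: (1 XOR ((NOT 1 AND 0) AND (0 AND NOT 1))) -> 1
  row 12 [01100]: (0 XOR ((NOT 0 AND 0) AND (1 AND NOT 0))) -> 0
  row 13 [01101]: (0 XOR ((NOT 1 AND 0) AND (1 AND NOT 1))) -> 0
  row 14 [01110]: (1 XOR ((NOT 0 AND 0) AND (1 AND NOT 0))) -> 1
  row 15 [01111]: (1 XOR ((NOT 1 AND 0) AND (1 AND NOT 1))) -> 1
  row 16 [10000]: (0 XOR ((NOT 0 AND 1) AND (0 AND NOT 0))) -> 0
  row 17 [10001]: (0 XOR ((NOT 1 AND 1) AND (0 AND NOT 1))) -> 0
  row 18 [10010]: (1 XOR ((NOT 0 AND 1) AND (0 AND NOT 0))) -> 1
  row 19 [10011]: (1 XOR ((NOT 1 AND 1) AND (0 AND NOT 1))) -> 1
  row 20 [10100]: (0 XOR ((NOT 0 AND 1) AND (1 AND NOT 0))) -> 1
  row 21 [10101]: (0 XOR ((NOT 1 AND 1) AND (1 AND NOT 1))) -> 0
  row 22 [10110]: (1 XOR ((NOT 0 AND 1) AND (1 AND NOT 0))) -> 0
  row 23 [10111]: (1 XOR ((NOT 1 AND 1) AND (1 AND NOT 1))) -> 1
  row 24 [11000]: (0 XOR ((NOT 0 AND 1) AND (0 AND NOT 0))) -> 0
  row 25 [11001]: (0 XOR ((NOT 1 AND 1) AND (0 AND NOT 1))) -> 0
  row 26 [11010]: (1 XOR ((NOT 0 AND 1) AND (0 AND NOT 0))) -> 1
  row 27 [11011]: (1 XOR ((NOT 1 AND 1) AND (0 AND NOT 1))) -> 1
  row 28 [11100]: (0 XOR ((NOT 0 AND 1) AND (1 AND NOT 0))) -> 1
  row 29 [11101]: (0 XOR ((NOT 1 AND 1) AND (1 AND NOT 1))) -> 0
  row 30 [11110]: (1 XOR ((NOT 0 AND 1) AND (1 AND NOT 0))) -> 0
  row 31 [11111]: (1 XOR ((NOT 1 AND 1) AND (1 AND NOT 1))) -> 1
Full result column, 4 rows per line (a,b,c fixed per line; d,e runs 00..11 left to right):
  rows 0-3 [a,b,c=000]: 0011  = hex 3
  rows 4-7 [a,b,c=001]: 0011  = hex 3
  rows 8-11 [a,b,c=010]: 0011  = hex 3
  rows 12-15 [a,b,c=011]: 0011  = hex 3
  rows 16-19 [a,b,c=100]: 0011  = hex 3
  rows 20-23 [a,b,c=101]: 1001  = hex 9
  rows 24-27 [a,b,c=110]: 0011  = hex 3
  rows 28-31 [a,b,c=111]: 1001  = hex 9
Output column (row 0 .. row 31) = 00110011001100110011100100111001
Output column grouped in 4s = 0011 0011 0011 0011 0011 1001 0011 1001 = 0x33333939
Convert to decimal digit by digit (value = value*16 + digit):
  3 -> 3
  3*16 + 3 = 51
  51*16 + 3 = 819
  819*16 + 3 = 13107
  13107*16 + 3 = 209715
  209715*16 + 9 = 3355449
  3355449*16 + 3 = 53687187
  53687187*16 + 9 = 858995001
Decimal = 858995001

858995001


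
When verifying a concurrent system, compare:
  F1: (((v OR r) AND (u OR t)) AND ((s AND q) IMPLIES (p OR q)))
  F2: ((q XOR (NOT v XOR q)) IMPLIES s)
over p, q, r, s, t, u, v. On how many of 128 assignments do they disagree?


F1 = (((v OR r) AND (u OR t)) AND ((s AND q) IMPLIES (p OR q)))
F2 = ((q XOR (NOT v XOR q)) IMPLIES s)
Evaluate both on each of 128 rows (bits = p,q,r,s,t,u,v):
  row 0 [0000000]: F1=0 F2=0 -> 0
  row 1 [0000001]: F1=0 F2=1 (differ) -> 1
  row 2 [0000010]: F1=0 F2=0 -> 0
  row 3 [0000011]: F1=1 F2=1 -> 0
  row 4 [0000100]: F1=0 F2=0 -> 0
  (every remaining row is evaluated the same way; all 128 results are listed next)
Full result column, 8 rows per line (p,q,r,s fixed per line; t,u,v runs 000..111 left to right):
  rows 0-7 [p,q,r,s=0000]: 01000000  (ones: 1)
  rows 8-15 [p,q,r,s=0001]: 11101010  (ones: 5)
  rows 16-23 [p,q,r,s=0010]: 01101010  (ones: 4)
  rows 24-31 [p,q,r,s=0011]: 11000000  (ones: 2)
  rows 32-39 [p,q,r,s=0100]: 01000000  (ones: 1)
  rows 40-47 [p,q,r,s=0101]: 11101010  (ones: 5)
  rows 48-55 [p,q,r,s=0110]: 01101010  (ones: 4)
  rows 56-63 [p,q,r,s=0111]: 11000000  (ones: 2)
  rows 64-71 [p,q,r,s=1000]: 01000000  (ones: 1)
  rows 72-79 [p,q,r,s=1001]: 11101010  (ones: 5)
  rows 80-87 [p,q,r,s=1010]: 01101010  (ones: 4)
  rows 88-95 [p,q,r,s=1011]: 11000000  (ones: 2)
  rows 96-103 [p,q,r,s=1100]: 01000000  (ones: 1)
  rows 104-111 [p,q,r,s=1101]: 11101010  (ones: 5)
  rows 112-119 [p,q,r,s=1110]: 01101010  (ones: 4)
  rows 120-127 [p,q,r,s=1111]: 11000000  (ones: 2)
Disagreements = 1+5+4+2+1+5+4+2+1+5+4+2+1+5+4+2 = 48

48


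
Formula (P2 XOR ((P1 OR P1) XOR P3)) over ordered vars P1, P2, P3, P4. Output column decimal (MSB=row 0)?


Formula: (P2 XOR ((P1 OR P1) XOR P3)) over P1, P2, P3, P4 (16 rows)
Evaluate each row (bits = P1,P2,P3,P4, MSB first):
  row 0 [0000]: (0 XOR ((0 OR 0) XOR 0)) -> 0
  row 1 [0001]: (0 XOR ((0 OR 0) XOR 0)) -> 0
  row 2 [0010]: (0 XOR ((0 OR 0) XOR 1)) -> 1
  row 3 [0011]: (0 XOR ((0 OR 0) XOR 1)) -> 1
  row 4 [0100]: (1 XOR ((0 OR 0) XOR 0)) -> 1
  row 5 [0101]: (1 XOR ((0 OR 0) XOR 0)) -> 1
  row 6 [0110]: (1 XOR ((0 OR 0) XOR 1)) -> 0
  row 7 [0111]: (1 XOR ((0 OR 0) XOR 1)) -> 0
  row 8 [1000]: (0 XOR ((1 OR 1) XOR 0)) -> 1
  row 9 [1001]: (0 XOR ((1 OR 1) XOR 0)) -> 1
  row 10 [1010]: (0 XOR ((1 OR 1) XOR 1)) -> 0
  row 11 [1011]: (0 XOR ((1 OR 1) XOR 1)) -> 0
  row 12 [1100]: (1 XOR ((1 OR 1) XOR 0)) -> 0
  row 13 [1101]: (1 XOR ((1 OR 1) XOR 0)) -> 0
  row 14 [1110]: (1 XOR ((1 OR 1) XOR 1)) -> 1
  row 15 [1111]: (1 XOR ((1 OR 1) XOR 1)) -> 1
Full result column, 4 rows per line (P1,P2 fixed per line; P3,P4 runs 00..11 left to right):
  rows 0-3 [P1,P2=00]: 0011  = hex 3
  rows 4-7 [P1,P2=01]: 1100  = hex C
  rows 8-11 [P1,P2=10]: 1100  = hex C
  rows 12-15 [P1,P2=11]: 0011  = hex 3
Output column (row 0 .. row 15) = 0011110011000011
Output column grouped in 4s = 0011 1100 1100 0011 = 0x3CC3
Convert to decimal digit by digit (value = value*16 + digit):
  3 -> 3
  3*16 + 12 (C) = 60
  60*16 + 12 (C) = 972
  972*16 + 3 = 15555
Decimal = 15555

15555


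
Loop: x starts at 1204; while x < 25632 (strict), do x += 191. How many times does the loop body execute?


Step 1: x goes from 1204 toward 25632 by 191; the body runs while x<25632, so iterations = ceil((bound-start)/step)
Step 2: Distance=24428
Step 3: ceil(24428/191)=128

128


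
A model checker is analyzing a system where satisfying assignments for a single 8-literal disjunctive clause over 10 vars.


Step 1: Total=2^10=1024
Step 2: Unsat when all 8 false: 2^2=4
Step 3: Sat=1024-4=1020

1020


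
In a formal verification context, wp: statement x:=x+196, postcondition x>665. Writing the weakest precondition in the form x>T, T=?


Formula: wp(x:=E, P) = P[E/x] (substitute E for x in postcondition)
Step 1: Postcondition: x>665
Step 2: Substitute x+196 for x: x+196>665
Step 3: Solve for x: x > 665-196 = 469

469


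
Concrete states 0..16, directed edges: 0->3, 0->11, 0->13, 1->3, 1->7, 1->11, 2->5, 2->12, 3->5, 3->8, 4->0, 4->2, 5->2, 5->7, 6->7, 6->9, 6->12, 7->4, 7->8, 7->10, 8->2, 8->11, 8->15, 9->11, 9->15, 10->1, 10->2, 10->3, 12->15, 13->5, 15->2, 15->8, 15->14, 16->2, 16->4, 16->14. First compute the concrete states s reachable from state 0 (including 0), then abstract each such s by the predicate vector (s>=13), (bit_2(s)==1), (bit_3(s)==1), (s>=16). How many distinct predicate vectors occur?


BFS from 0:
Concrete reachable: {0, 1, 2, 3, 4, 5, 7, 8, 10, 11, 12, 13, 14, 15}
Abstract via predicates (s>=13), (bit_2(s)==1), (bit_3(s)==1), (s>=16):
  (0,0,0,0) <- {0, 1, 2, 3}
  (0,0,1,0) <- {8, 10, 11}
  (0,1,0,0) <- {4, 5, 7}
  (0,1,1,0) <- {12}
  (1,1,1,0) <- {13, 14, 15}
Distinct abstract states = 5

5


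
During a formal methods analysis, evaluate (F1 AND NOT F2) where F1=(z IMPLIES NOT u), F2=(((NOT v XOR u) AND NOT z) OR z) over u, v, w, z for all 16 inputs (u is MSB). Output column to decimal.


F1 = (z IMPLIES NOT u)
F2 = (((NOT v XOR u) AND NOT z) OR z)
Counterexample to F1=>F2 is where F1=1 and F2=0.
Evaluate each row (bits = u,v,w,z, MSB first):
  row 0 [0000]: F1=1 F2=1 -> F1&~F2 -> 0
  row 1 [0001]: F1=1 F2=1 -> F1&~F2 -> 0
  row 2 [0010]: F1=1 F2=1 -> F1&~F2 -> 0
  row 3 [0011]: F1=1 F2=1 -> F1&~F2 -> 0
  row 4 [0100]: F1=1 F2=0 -> F1&~F2 -> 1
  row 5 [0101]: F1=1 F2=1 -> F1&~F2 -> 0
  row 6 [0110]: F1=1 F2=0 -> F1&~F2 -> 1
  row 7 [0111]: F1=1 F2=1 -> F1&~F2 -> 0
  row 8 [1000]: F1=1 F2=0 -> F1&~F2 -> 1
  row 9 [1001]: F1=0 F2=1 -> F1&~F2 -> 0
  row 10 [1010]: F1=1 F2=0 -> F1&~F2 -> 1
  row 11 [1011]: F1=0 F2=1 -> F1&~F2 -> 0
  row 12 [1100]: F1=1 F2=1 -> F1&~F2 -> 0
  row 13 [1101]: F1=0 F2=1 -> F1&~F2 -> 0
  row 14 [1110]: F1=1 F2=1 -> F1&~F2 -> 0
  row 15 [1111]: F1=0 F2=1 -> F1&~F2 -> 0
Full result column, 4 rows per line (u,v fixed per line; w,z runs 00..11 left to right):
  rows 0-3 [u,v=00]: 0000  = hex 0
  rows 4-7 [u,v=01]: 1010  = hex A
  rows 8-11 [u,v=10]: 1010  = hex A
  rows 12-15 [u,v=11]: 0000  = hex 0
Counterexample vector (row 0 .. row 15) = 0000101010100000
Output column grouped in 4s = 0000 1010 1010 0000 = 0x0AA0
Convert to decimal digit by digit (value = value*16 + digit):
  0 -> 0
  0*16 + 10 (A) = 10
  10*16 + 10 (A) = 170
  170*16 + 0 = 2720
Decimal = 2720

2720


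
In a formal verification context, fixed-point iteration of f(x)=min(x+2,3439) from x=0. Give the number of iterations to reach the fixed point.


Step 1: x=0, cap=3439, increment=2
Step 2: x grows by 2 each step until capped at 3439; fixed point is x=3439
Step 3: iterations = ceil(3439/2) = 1720

1720


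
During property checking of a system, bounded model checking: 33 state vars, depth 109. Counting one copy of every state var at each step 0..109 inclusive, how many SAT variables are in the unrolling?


BMC unrolls to depth k, creating one copy of each state var for steps 0..k.
Step count = 109 + 1 = 110 (steps 0 through 109)
Vars per step = 33
Total = 33 * 110 = 3630

3630


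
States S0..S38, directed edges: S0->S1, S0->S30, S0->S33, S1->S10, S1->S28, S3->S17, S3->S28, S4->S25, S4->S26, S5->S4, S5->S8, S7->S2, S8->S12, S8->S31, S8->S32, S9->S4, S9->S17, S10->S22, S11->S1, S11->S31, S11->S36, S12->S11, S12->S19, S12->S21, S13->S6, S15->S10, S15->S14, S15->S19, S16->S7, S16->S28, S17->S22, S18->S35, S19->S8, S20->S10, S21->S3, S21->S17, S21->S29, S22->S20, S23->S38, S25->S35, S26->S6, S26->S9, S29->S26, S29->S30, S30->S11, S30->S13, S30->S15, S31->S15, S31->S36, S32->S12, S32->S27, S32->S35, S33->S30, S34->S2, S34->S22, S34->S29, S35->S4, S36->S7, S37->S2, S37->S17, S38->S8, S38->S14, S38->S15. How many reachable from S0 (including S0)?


BFS from S0:
  layer 0: {S0}
  layer 1: {S1, S30, S33}
  layer 2: {S10, S11, S13, S15, S28}
  layer 3: {S6, S14, S19, S22, S31, S36}
  layer 4: {S7, S8, S20}
  layer 5: {S2, S12, S32}
  layer 6: {S21, S27, S35}
  layer 7: {S3, S4, S17, S29}
  layer 8: {S25, S26}
  layer 9: {S9}
Reachable set: {S0, S1, S2, S3, S4, S6, S7, S8, S9, S10, S11, S12, S13, S14, S15, S17, S19, S20, S21, S22, S25, S26, S27, S28, S29, S30, S31, S32, S33, S35, S36}
Count = 31

31


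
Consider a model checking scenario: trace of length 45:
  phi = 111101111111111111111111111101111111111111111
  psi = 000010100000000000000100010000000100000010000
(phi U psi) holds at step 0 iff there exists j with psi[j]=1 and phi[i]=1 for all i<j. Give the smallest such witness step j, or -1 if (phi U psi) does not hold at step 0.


(phi U psi) at 0: need smallest j with psi[j]=1 and phi[i]=1 for all i in [0,j).
Scan from step 0:
  step 0: phi=1, psi=0 -> continue
  step 1: phi=1, psi=0 -> continue
  step 2: phi=1, psi=0 -> continue
  step 3: phi=1, psi=0 -> continue
  step 4: psi=1 and phi held for [0,4) -> witness found
Witness step = 4

4


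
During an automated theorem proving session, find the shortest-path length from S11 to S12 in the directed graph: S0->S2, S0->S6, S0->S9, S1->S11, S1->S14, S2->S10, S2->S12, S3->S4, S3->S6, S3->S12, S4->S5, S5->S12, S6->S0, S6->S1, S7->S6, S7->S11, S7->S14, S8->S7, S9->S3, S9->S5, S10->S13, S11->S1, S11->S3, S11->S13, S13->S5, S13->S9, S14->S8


BFS layer-by-layer from S11:
  dist 0: {S11}
  dist 1: {S1, S3, S13}
  dist 2: {S4, S5, S6, S9, S12, S14}
  -> S12 reached at distance 2
Shortest path length = 2

2


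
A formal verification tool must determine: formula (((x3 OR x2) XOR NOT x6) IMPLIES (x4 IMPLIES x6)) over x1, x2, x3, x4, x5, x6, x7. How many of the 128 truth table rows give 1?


Formula: (((x3 OR x2) XOR NOT x6) IMPLIES (x4 IMPLIES x6)) over 7 vars (128 rows)
Evaluate each row (x1, x2, x3, x4, x5, x6, x7 as bits, MSB first):
  row 0 [0000000]: (((0 OR 0) XOR NOT 0) IMPLIES (0 IMPLIES 0)) -> 1
  row 1 [0000001]: (((0 OR 0) XOR NOT 0) IMPLIES (0 IMPLIES 0)) -> 1
  row 2 [0000010]: (((0 OR 0) XOR NOT 1) IMPLIES (0 IMPLIES 1)) -> 1
  row 3 [0000011]: (((0 OR 0) XOR NOT 1) IMPLIES (0 IMPLIES 1)) -> 1
  row 4 [0000100]: (((0 OR 0) XOR NOT 0) IMPLIES (0 IMPLIES 0)) -> 1
  (every remaining row is evaluated the same way; all 128 results are listed next)
Full result column, 8 rows per line (x1,x2,x3,x4 fixed per line; x5,x6,x7 runs 000..111 left to right):
  rows 0-7 [x1,x2,x3,x4=0000]: 11111111  (ones: 8)
  rows 8-15 [x1,x2,x3,x4=0001]: 00110011  (ones: 4)
  rows 16-23 [x1,x2,x3,x4=0010]: 11111111  (ones: 8)
  rows 24-31 [x1,x2,x3,x4=0011]: 11111111  (ones: 8)
  rows 32-39 [x1,x2,x3,x4=0100]: 11111111  (ones: 8)
  rows 40-47 [x1,x2,x3,x4=0101]: 11111111  (ones: 8)
  rows 48-55 [x1,x2,x3,x4=0110]: 11111111  (ones: 8)
  rows 56-63 [x1,x2,x3,x4=0111]: 11111111  (ones: 8)
  rows 64-71 [x1,x2,x3,x4=1000]: 11111111  (ones: 8)
  rows 72-79 [x1,x2,x3,x4=1001]: 00110011  (ones: 4)
  rows 80-87 [x1,x2,x3,x4=1010]: 11111111  (ones: 8)
  rows 88-95 [x1,x2,x3,x4=1011]: 11111111  (ones: 8)
  rows 96-103 [x1,x2,x3,x4=1100]: 11111111  (ones: 8)
  rows 104-111 [x1,x2,x3,x4=1101]: 11111111  (ones: 8)
  rows 112-119 [x1,x2,x3,x4=1110]: 11111111  (ones: 8)
  rows 120-127 [x1,x2,x3,x4=1111]: 11111111  (ones: 8)
Count of 1-rows = 8+4+8+8+8+8+8+8+8+4+8+8+8+8+8+8 = 120

120
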